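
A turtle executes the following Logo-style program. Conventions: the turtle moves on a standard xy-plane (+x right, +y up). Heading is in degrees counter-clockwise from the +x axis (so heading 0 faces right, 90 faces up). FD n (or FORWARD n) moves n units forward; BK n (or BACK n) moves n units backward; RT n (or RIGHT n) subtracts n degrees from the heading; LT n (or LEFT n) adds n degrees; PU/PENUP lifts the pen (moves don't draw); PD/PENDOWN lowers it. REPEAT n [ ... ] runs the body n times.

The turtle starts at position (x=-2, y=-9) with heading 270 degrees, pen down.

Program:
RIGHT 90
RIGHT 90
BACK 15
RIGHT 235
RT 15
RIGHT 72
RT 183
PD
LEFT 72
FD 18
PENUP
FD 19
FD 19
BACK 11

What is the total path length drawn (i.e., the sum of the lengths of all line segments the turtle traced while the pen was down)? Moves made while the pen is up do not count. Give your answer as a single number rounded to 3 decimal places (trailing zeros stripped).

Answer: 33

Derivation:
Executing turtle program step by step:
Start: pos=(-2,-9), heading=270, pen down
RT 90: heading 270 -> 180
RT 90: heading 180 -> 90
BK 15: (-2,-9) -> (-2,-24) [heading=90, draw]
RT 235: heading 90 -> 215
RT 15: heading 215 -> 200
RT 72: heading 200 -> 128
RT 183: heading 128 -> 305
PD: pen down
LT 72: heading 305 -> 17
FD 18: (-2,-24) -> (15.213,-18.737) [heading=17, draw]
PU: pen up
FD 19: (15.213,-18.737) -> (33.383,-13.182) [heading=17, move]
FD 19: (33.383,-13.182) -> (51.553,-7.627) [heading=17, move]
BK 11: (51.553,-7.627) -> (41.034,-10.843) [heading=17, move]
Final: pos=(41.034,-10.843), heading=17, 2 segment(s) drawn

Segment lengths:
  seg 1: (-2,-9) -> (-2,-24), length = 15
  seg 2: (-2,-24) -> (15.213,-18.737), length = 18
Total = 33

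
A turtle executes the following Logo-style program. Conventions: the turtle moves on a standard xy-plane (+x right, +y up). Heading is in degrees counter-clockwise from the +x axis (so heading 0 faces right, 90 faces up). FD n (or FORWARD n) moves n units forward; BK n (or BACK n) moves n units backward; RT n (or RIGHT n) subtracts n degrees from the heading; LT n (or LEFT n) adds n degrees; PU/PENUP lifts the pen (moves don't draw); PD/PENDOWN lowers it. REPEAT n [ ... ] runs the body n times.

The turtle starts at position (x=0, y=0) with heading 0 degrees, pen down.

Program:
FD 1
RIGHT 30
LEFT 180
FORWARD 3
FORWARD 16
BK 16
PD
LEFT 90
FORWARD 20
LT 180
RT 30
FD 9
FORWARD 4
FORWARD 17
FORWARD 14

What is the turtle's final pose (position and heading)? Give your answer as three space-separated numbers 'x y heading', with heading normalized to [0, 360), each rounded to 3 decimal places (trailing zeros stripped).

Executing turtle program step by step:
Start: pos=(0,0), heading=0, pen down
FD 1: (0,0) -> (1,0) [heading=0, draw]
RT 30: heading 0 -> 330
LT 180: heading 330 -> 150
FD 3: (1,0) -> (-1.598,1.5) [heading=150, draw]
FD 16: (-1.598,1.5) -> (-15.454,9.5) [heading=150, draw]
BK 16: (-15.454,9.5) -> (-1.598,1.5) [heading=150, draw]
PD: pen down
LT 90: heading 150 -> 240
FD 20: (-1.598,1.5) -> (-11.598,-15.821) [heading=240, draw]
LT 180: heading 240 -> 60
RT 30: heading 60 -> 30
FD 9: (-11.598,-15.821) -> (-3.804,-11.321) [heading=30, draw]
FD 4: (-3.804,-11.321) -> (-0.34,-9.321) [heading=30, draw]
FD 17: (-0.34,-9.321) -> (14.383,-0.821) [heading=30, draw]
FD 14: (14.383,-0.821) -> (26.507,6.179) [heading=30, draw]
Final: pos=(26.507,6.179), heading=30, 9 segment(s) drawn

Answer: 26.507 6.179 30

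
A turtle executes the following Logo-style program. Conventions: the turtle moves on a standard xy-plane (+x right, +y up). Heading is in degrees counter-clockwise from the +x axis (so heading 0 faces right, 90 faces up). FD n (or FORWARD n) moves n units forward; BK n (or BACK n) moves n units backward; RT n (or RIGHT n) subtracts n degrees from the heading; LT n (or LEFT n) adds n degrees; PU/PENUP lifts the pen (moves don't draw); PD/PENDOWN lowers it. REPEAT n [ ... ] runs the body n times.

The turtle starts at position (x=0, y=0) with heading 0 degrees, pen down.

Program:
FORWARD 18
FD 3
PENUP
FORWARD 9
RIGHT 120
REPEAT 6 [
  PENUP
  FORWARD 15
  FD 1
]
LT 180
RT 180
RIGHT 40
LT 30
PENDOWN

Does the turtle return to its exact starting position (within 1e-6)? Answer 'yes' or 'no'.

Executing turtle program step by step:
Start: pos=(0,0), heading=0, pen down
FD 18: (0,0) -> (18,0) [heading=0, draw]
FD 3: (18,0) -> (21,0) [heading=0, draw]
PU: pen up
FD 9: (21,0) -> (30,0) [heading=0, move]
RT 120: heading 0 -> 240
REPEAT 6 [
  -- iteration 1/6 --
  PU: pen up
  FD 15: (30,0) -> (22.5,-12.99) [heading=240, move]
  FD 1: (22.5,-12.99) -> (22,-13.856) [heading=240, move]
  -- iteration 2/6 --
  PU: pen up
  FD 15: (22,-13.856) -> (14.5,-26.847) [heading=240, move]
  FD 1: (14.5,-26.847) -> (14,-27.713) [heading=240, move]
  -- iteration 3/6 --
  PU: pen up
  FD 15: (14,-27.713) -> (6.5,-40.703) [heading=240, move]
  FD 1: (6.5,-40.703) -> (6,-41.569) [heading=240, move]
  -- iteration 4/6 --
  PU: pen up
  FD 15: (6,-41.569) -> (-1.5,-54.56) [heading=240, move]
  FD 1: (-1.5,-54.56) -> (-2,-55.426) [heading=240, move]
  -- iteration 5/6 --
  PU: pen up
  FD 15: (-2,-55.426) -> (-9.5,-68.416) [heading=240, move]
  FD 1: (-9.5,-68.416) -> (-10,-69.282) [heading=240, move]
  -- iteration 6/6 --
  PU: pen up
  FD 15: (-10,-69.282) -> (-17.5,-82.272) [heading=240, move]
  FD 1: (-17.5,-82.272) -> (-18,-83.138) [heading=240, move]
]
LT 180: heading 240 -> 60
RT 180: heading 60 -> 240
RT 40: heading 240 -> 200
LT 30: heading 200 -> 230
PD: pen down
Final: pos=(-18,-83.138), heading=230, 2 segment(s) drawn

Start position: (0, 0)
Final position: (-18, -83.138)
Distance = 85.065; >= 1e-6 -> NOT closed

Answer: no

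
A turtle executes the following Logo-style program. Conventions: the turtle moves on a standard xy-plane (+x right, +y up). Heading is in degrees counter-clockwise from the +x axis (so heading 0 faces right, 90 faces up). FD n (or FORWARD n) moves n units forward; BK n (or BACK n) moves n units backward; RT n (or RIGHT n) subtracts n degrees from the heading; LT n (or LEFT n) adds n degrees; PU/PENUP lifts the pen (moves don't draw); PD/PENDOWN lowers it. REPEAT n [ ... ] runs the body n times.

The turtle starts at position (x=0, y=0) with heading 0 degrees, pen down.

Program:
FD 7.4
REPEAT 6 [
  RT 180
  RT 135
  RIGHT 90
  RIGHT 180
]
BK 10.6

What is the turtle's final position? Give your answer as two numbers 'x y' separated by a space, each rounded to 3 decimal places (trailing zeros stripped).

Answer: 7.4 -10.6

Derivation:
Executing turtle program step by step:
Start: pos=(0,0), heading=0, pen down
FD 7.4: (0,0) -> (7.4,0) [heading=0, draw]
REPEAT 6 [
  -- iteration 1/6 --
  RT 180: heading 0 -> 180
  RT 135: heading 180 -> 45
  RT 90: heading 45 -> 315
  RT 180: heading 315 -> 135
  -- iteration 2/6 --
  RT 180: heading 135 -> 315
  RT 135: heading 315 -> 180
  RT 90: heading 180 -> 90
  RT 180: heading 90 -> 270
  -- iteration 3/6 --
  RT 180: heading 270 -> 90
  RT 135: heading 90 -> 315
  RT 90: heading 315 -> 225
  RT 180: heading 225 -> 45
  -- iteration 4/6 --
  RT 180: heading 45 -> 225
  RT 135: heading 225 -> 90
  RT 90: heading 90 -> 0
  RT 180: heading 0 -> 180
  -- iteration 5/6 --
  RT 180: heading 180 -> 0
  RT 135: heading 0 -> 225
  RT 90: heading 225 -> 135
  RT 180: heading 135 -> 315
  -- iteration 6/6 --
  RT 180: heading 315 -> 135
  RT 135: heading 135 -> 0
  RT 90: heading 0 -> 270
  RT 180: heading 270 -> 90
]
BK 10.6: (7.4,0) -> (7.4,-10.6) [heading=90, draw]
Final: pos=(7.4,-10.6), heading=90, 2 segment(s) drawn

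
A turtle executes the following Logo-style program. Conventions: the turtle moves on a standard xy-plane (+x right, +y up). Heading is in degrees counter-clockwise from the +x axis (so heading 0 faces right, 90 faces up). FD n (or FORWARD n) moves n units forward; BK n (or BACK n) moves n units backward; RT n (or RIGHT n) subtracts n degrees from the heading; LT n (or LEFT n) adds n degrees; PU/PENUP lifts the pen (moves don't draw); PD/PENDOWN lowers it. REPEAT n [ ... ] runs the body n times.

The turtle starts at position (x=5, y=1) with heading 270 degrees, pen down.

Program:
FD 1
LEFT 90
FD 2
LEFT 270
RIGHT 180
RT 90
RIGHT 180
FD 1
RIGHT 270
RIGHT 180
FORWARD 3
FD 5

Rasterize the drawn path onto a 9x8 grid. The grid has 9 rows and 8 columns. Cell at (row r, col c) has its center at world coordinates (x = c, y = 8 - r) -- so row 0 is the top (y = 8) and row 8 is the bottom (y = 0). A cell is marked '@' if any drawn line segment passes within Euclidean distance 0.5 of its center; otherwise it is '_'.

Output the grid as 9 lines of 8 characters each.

Segment 0: (5,1) -> (5,0)
Segment 1: (5,0) -> (7,-0)
Segment 2: (7,-0) -> (6,-0)
Segment 3: (6,-0) -> (6,3)
Segment 4: (6,3) -> (6,8)

Answer: ______@_
______@_
______@_
______@_
______@_
______@_
______@_
_____@@_
_____@@@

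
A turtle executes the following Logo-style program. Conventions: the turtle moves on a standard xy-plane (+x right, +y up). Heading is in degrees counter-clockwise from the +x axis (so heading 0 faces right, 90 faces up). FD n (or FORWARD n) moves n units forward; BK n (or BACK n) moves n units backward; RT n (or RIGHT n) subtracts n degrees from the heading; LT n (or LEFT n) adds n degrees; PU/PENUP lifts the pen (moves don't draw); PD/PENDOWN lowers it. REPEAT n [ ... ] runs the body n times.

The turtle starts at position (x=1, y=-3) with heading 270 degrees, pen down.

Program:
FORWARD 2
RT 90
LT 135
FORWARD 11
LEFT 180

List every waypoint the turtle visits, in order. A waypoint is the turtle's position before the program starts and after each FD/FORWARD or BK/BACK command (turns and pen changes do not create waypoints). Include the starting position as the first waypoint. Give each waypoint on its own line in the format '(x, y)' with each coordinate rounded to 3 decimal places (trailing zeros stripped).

Answer: (1, -3)
(1, -5)
(8.778, -12.778)

Derivation:
Executing turtle program step by step:
Start: pos=(1,-3), heading=270, pen down
FD 2: (1,-3) -> (1,-5) [heading=270, draw]
RT 90: heading 270 -> 180
LT 135: heading 180 -> 315
FD 11: (1,-5) -> (8.778,-12.778) [heading=315, draw]
LT 180: heading 315 -> 135
Final: pos=(8.778,-12.778), heading=135, 2 segment(s) drawn
Waypoints (3 total):
(1, -3)
(1, -5)
(8.778, -12.778)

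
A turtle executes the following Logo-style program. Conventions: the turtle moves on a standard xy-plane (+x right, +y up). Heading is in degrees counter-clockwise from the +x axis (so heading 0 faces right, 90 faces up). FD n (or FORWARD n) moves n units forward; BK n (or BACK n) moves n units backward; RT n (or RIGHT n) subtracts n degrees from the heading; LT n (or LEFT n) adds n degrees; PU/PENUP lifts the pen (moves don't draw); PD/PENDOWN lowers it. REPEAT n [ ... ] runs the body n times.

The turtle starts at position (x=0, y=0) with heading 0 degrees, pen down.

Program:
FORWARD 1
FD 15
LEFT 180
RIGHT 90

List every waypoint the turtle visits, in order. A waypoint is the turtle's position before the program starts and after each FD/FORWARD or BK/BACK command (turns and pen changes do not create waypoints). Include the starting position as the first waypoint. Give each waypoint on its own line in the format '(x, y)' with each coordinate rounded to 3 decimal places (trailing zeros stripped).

Executing turtle program step by step:
Start: pos=(0,0), heading=0, pen down
FD 1: (0,0) -> (1,0) [heading=0, draw]
FD 15: (1,0) -> (16,0) [heading=0, draw]
LT 180: heading 0 -> 180
RT 90: heading 180 -> 90
Final: pos=(16,0), heading=90, 2 segment(s) drawn
Waypoints (3 total):
(0, 0)
(1, 0)
(16, 0)

Answer: (0, 0)
(1, 0)
(16, 0)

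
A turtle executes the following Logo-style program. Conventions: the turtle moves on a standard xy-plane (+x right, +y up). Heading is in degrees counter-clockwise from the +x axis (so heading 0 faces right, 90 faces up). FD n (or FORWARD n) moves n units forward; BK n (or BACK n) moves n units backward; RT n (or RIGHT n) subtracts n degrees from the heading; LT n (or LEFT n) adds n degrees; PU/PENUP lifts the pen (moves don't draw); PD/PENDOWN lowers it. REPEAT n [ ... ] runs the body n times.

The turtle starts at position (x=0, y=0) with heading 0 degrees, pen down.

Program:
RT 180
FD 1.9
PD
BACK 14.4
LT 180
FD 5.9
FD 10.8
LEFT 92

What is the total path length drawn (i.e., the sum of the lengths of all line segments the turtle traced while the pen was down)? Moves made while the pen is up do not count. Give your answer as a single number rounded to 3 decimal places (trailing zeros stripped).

Executing turtle program step by step:
Start: pos=(0,0), heading=0, pen down
RT 180: heading 0 -> 180
FD 1.9: (0,0) -> (-1.9,0) [heading=180, draw]
PD: pen down
BK 14.4: (-1.9,0) -> (12.5,0) [heading=180, draw]
LT 180: heading 180 -> 0
FD 5.9: (12.5,0) -> (18.4,0) [heading=0, draw]
FD 10.8: (18.4,0) -> (29.2,0) [heading=0, draw]
LT 92: heading 0 -> 92
Final: pos=(29.2,0), heading=92, 4 segment(s) drawn

Segment lengths:
  seg 1: (0,0) -> (-1.9,0), length = 1.9
  seg 2: (-1.9,0) -> (12.5,0), length = 14.4
  seg 3: (12.5,0) -> (18.4,0), length = 5.9
  seg 4: (18.4,0) -> (29.2,0), length = 10.8
Total = 33

Answer: 33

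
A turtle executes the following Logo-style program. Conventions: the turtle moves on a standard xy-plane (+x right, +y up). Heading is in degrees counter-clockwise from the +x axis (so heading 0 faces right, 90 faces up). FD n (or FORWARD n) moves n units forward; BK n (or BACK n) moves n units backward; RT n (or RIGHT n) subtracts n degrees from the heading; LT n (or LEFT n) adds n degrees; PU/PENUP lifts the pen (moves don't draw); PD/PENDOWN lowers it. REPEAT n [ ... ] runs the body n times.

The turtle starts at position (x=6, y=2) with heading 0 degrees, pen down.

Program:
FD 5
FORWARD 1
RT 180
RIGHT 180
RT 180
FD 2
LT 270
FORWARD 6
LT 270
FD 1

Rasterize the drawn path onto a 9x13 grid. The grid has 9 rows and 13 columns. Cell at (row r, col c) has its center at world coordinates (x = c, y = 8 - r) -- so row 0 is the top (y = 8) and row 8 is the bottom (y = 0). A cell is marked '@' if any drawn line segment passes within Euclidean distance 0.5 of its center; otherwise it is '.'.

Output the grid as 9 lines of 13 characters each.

Answer: ..........@@.
..........@..
..........@..
..........@..
..........@..
..........@..
......@@@@@@@
.............
.............

Derivation:
Segment 0: (6,2) -> (11,2)
Segment 1: (11,2) -> (12,2)
Segment 2: (12,2) -> (10,2)
Segment 3: (10,2) -> (10,8)
Segment 4: (10,8) -> (11,8)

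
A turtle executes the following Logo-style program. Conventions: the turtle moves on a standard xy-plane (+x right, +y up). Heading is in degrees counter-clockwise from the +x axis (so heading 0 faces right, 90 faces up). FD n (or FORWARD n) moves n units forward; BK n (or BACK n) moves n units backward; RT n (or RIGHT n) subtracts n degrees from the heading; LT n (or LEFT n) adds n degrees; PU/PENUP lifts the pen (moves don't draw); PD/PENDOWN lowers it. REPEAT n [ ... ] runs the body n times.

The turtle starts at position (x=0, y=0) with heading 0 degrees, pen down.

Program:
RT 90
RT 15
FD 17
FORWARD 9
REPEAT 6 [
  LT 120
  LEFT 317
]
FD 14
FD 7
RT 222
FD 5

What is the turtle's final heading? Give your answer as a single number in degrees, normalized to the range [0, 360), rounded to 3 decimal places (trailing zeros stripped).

Executing turtle program step by step:
Start: pos=(0,0), heading=0, pen down
RT 90: heading 0 -> 270
RT 15: heading 270 -> 255
FD 17: (0,0) -> (-4.4,-16.421) [heading=255, draw]
FD 9: (-4.4,-16.421) -> (-6.729,-25.114) [heading=255, draw]
REPEAT 6 [
  -- iteration 1/6 --
  LT 120: heading 255 -> 15
  LT 317: heading 15 -> 332
  -- iteration 2/6 --
  LT 120: heading 332 -> 92
  LT 317: heading 92 -> 49
  -- iteration 3/6 --
  LT 120: heading 49 -> 169
  LT 317: heading 169 -> 126
  -- iteration 4/6 --
  LT 120: heading 126 -> 246
  LT 317: heading 246 -> 203
  -- iteration 5/6 --
  LT 120: heading 203 -> 323
  LT 317: heading 323 -> 280
  -- iteration 6/6 --
  LT 120: heading 280 -> 40
  LT 317: heading 40 -> 357
]
FD 14: (-6.729,-25.114) -> (7.252,-25.847) [heading=357, draw]
FD 7: (7.252,-25.847) -> (14.242,-26.213) [heading=357, draw]
RT 222: heading 357 -> 135
FD 5: (14.242,-26.213) -> (10.706,-22.678) [heading=135, draw]
Final: pos=(10.706,-22.678), heading=135, 5 segment(s) drawn

Answer: 135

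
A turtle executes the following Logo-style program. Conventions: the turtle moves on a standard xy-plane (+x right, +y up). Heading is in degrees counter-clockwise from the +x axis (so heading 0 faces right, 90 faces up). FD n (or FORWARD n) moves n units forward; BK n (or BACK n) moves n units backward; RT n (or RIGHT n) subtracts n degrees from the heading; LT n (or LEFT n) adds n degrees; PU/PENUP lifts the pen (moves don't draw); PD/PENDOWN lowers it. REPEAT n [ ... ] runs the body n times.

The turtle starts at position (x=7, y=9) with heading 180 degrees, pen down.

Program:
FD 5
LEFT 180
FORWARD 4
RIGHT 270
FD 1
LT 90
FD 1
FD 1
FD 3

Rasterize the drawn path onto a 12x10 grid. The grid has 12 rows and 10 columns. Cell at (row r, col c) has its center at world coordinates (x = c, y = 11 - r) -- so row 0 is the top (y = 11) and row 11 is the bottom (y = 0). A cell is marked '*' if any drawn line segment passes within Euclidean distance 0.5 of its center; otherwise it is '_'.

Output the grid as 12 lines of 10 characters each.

Answer: __________
_******___
__******__
__________
__________
__________
__________
__________
__________
__________
__________
__________

Derivation:
Segment 0: (7,9) -> (2,9)
Segment 1: (2,9) -> (6,9)
Segment 2: (6,9) -> (6,10)
Segment 3: (6,10) -> (5,10)
Segment 4: (5,10) -> (4,10)
Segment 5: (4,10) -> (1,10)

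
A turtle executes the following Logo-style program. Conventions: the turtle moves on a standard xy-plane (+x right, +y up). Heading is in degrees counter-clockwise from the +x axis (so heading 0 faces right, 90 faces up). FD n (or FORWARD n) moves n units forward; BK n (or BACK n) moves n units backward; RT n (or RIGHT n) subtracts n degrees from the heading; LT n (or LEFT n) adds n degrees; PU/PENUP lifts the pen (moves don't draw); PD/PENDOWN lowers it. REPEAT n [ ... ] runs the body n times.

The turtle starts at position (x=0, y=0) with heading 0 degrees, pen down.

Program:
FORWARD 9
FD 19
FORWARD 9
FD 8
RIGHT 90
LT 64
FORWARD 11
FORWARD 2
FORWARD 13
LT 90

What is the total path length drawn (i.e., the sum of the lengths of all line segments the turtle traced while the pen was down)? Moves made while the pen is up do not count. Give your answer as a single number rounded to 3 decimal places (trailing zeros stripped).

Answer: 71

Derivation:
Executing turtle program step by step:
Start: pos=(0,0), heading=0, pen down
FD 9: (0,0) -> (9,0) [heading=0, draw]
FD 19: (9,0) -> (28,0) [heading=0, draw]
FD 9: (28,0) -> (37,0) [heading=0, draw]
FD 8: (37,0) -> (45,0) [heading=0, draw]
RT 90: heading 0 -> 270
LT 64: heading 270 -> 334
FD 11: (45,0) -> (54.887,-4.822) [heading=334, draw]
FD 2: (54.887,-4.822) -> (56.684,-5.699) [heading=334, draw]
FD 13: (56.684,-5.699) -> (68.369,-11.398) [heading=334, draw]
LT 90: heading 334 -> 64
Final: pos=(68.369,-11.398), heading=64, 7 segment(s) drawn

Segment lengths:
  seg 1: (0,0) -> (9,0), length = 9
  seg 2: (9,0) -> (28,0), length = 19
  seg 3: (28,0) -> (37,0), length = 9
  seg 4: (37,0) -> (45,0), length = 8
  seg 5: (45,0) -> (54.887,-4.822), length = 11
  seg 6: (54.887,-4.822) -> (56.684,-5.699), length = 2
  seg 7: (56.684,-5.699) -> (68.369,-11.398), length = 13
Total = 71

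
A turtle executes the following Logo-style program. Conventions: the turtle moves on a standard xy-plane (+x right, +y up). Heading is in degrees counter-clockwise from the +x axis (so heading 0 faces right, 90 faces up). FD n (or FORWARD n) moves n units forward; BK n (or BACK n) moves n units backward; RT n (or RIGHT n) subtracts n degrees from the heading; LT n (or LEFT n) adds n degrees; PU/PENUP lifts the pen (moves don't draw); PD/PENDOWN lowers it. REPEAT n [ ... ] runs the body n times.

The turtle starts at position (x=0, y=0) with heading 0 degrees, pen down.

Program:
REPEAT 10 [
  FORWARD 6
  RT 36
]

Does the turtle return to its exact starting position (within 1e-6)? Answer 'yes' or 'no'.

Executing turtle program step by step:
Start: pos=(0,0), heading=0, pen down
REPEAT 10 [
  -- iteration 1/10 --
  FD 6: (0,0) -> (6,0) [heading=0, draw]
  RT 36: heading 0 -> 324
  -- iteration 2/10 --
  FD 6: (6,0) -> (10.854,-3.527) [heading=324, draw]
  RT 36: heading 324 -> 288
  -- iteration 3/10 --
  FD 6: (10.854,-3.527) -> (12.708,-9.233) [heading=288, draw]
  RT 36: heading 288 -> 252
  -- iteration 4/10 --
  FD 6: (12.708,-9.233) -> (10.854,-14.939) [heading=252, draw]
  RT 36: heading 252 -> 216
  -- iteration 5/10 --
  FD 6: (10.854,-14.939) -> (6,-18.466) [heading=216, draw]
  RT 36: heading 216 -> 180
  -- iteration 6/10 --
  FD 6: (6,-18.466) -> (0,-18.466) [heading=180, draw]
  RT 36: heading 180 -> 144
  -- iteration 7/10 --
  FD 6: (0,-18.466) -> (-4.854,-14.939) [heading=144, draw]
  RT 36: heading 144 -> 108
  -- iteration 8/10 --
  FD 6: (-4.854,-14.939) -> (-6.708,-9.233) [heading=108, draw]
  RT 36: heading 108 -> 72
  -- iteration 9/10 --
  FD 6: (-6.708,-9.233) -> (-4.854,-3.527) [heading=72, draw]
  RT 36: heading 72 -> 36
  -- iteration 10/10 --
  FD 6: (-4.854,-3.527) -> (0,0) [heading=36, draw]
  RT 36: heading 36 -> 0
]
Final: pos=(0,0), heading=0, 10 segment(s) drawn

Start position: (0, 0)
Final position: (0, 0)
Distance = 0; < 1e-6 -> CLOSED

Answer: yes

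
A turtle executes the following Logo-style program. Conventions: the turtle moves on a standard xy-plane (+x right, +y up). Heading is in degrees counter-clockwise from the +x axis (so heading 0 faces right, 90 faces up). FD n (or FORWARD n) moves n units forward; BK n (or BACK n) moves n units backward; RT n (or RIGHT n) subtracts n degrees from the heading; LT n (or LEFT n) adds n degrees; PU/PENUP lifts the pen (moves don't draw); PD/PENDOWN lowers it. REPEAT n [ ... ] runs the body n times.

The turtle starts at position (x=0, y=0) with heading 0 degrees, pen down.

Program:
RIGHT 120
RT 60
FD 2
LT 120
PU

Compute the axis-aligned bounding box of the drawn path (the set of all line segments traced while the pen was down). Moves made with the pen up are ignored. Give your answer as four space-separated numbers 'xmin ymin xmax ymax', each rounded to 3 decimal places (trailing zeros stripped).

Executing turtle program step by step:
Start: pos=(0,0), heading=0, pen down
RT 120: heading 0 -> 240
RT 60: heading 240 -> 180
FD 2: (0,0) -> (-2,0) [heading=180, draw]
LT 120: heading 180 -> 300
PU: pen up
Final: pos=(-2,0), heading=300, 1 segment(s) drawn

Segment endpoints: x in {-2, 0}, y in {0, 0}
xmin=-2, ymin=0, xmax=0, ymax=0

Answer: -2 0 0 0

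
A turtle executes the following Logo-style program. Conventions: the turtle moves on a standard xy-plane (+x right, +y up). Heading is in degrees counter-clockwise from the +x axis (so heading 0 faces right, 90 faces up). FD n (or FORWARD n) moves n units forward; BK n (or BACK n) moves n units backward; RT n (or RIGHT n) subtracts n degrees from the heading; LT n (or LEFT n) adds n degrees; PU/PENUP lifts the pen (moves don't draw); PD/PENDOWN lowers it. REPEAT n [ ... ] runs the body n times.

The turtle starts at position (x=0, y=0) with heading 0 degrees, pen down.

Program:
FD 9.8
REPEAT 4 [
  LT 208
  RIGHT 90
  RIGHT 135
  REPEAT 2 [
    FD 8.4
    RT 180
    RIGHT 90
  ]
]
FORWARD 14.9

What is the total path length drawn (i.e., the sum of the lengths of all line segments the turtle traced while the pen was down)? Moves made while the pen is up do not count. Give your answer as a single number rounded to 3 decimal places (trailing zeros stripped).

Answer: 91.9

Derivation:
Executing turtle program step by step:
Start: pos=(0,0), heading=0, pen down
FD 9.8: (0,0) -> (9.8,0) [heading=0, draw]
REPEAT 4 [
  -- iteration 1/4 --
  LT 208: heading 0 -> 208
  RT 90: heading 208 -> 118
  RT 135: heading 118 -> 343
  REPEAT 2 [
    -- iteration 1/2 --
    FD 8.4: (9.8,0) -> (17.833,-2.456) [heading=343, draw]
    RT 180: heading 343 -> 163
    RT 90: heading 163 -> 73
    -- iteration 2/2 --
    FD 8.4: (17.833,-2.456) -> (20.289,5.577) [heading=73, draw]
    RT 180: heading 73 -> 253
    RT 90: heading 253 -> 163
  ]
  -- iteration 2/4 --
  LT 208: heading 163 -> 11
  RT 90: heading 11 -> 281
  RT 135: heading 281 -> 146
  REPEAT 2 [
    -- iteration 1/2 --
    FD 8.4: (20.289,5.577) -> (13.325,10.274) [heading=146, draw]
    RT 180: heading 146 -> 326
    RT 90: heading 326 -> 236
    -- iteration 2/2 --
    FD 8.4: (13.325,10.274) -> (8.628,3.31) [heading=236, draw]
    RT 180: heading 236 -> 56
    RT 90: heading 56 -> 326
  ]
  -- iteration 3/4 --
  LT 208: heading 326 -> 174
  RT 90: heading 174 -> 84
  RT 135: heading 84 -> 309
  REPEAT 2 [
    -- iteration 1/2 --
    FD 8.4: (8.628,3.31) -> (13.914,-3.218) [heading=309, draw]
    RT 180: heading 309 -> 129
    RT 90: heading 129 -> 39
    -- iteration 2/2 --
    FD 8.4: (13.914,-3.218) -> (20.442,2.069) [heading=39, draw]
    RT 180: heading 39 -> 219
    RT 90: heading 219 -> 129
  ]
  -- iteration 4/4 --
  LT 208: heading 129 -> 337
  RT 90: heading 337 -> 247
  RT 135: heading 247 -> 112
  REPEAT 2 [
    -- iteration 1/2 --
    FD 8.4: (20.442,2.069) -> (17.295,9.857) [heading=112, draw]
    RT 180: heading 112 -> 292
    RT 90: heading 292 -> 202
    -- iteration 2/2 --
    FD 8.4: (17.295,9.857) -> (9.507,6.71) [heading=202, draw]
    RT 180: heading 202 -> 22
    RT 90: heading 22 -> 292
  ]
]
FD 14.9: (9.507,6.71) -> (15.089,-7.105) [heading=292, draw]
Final: pos=(15.089,-7.105), heading=292, 10 segment(s) drawn

Segment lengths:
  seg 1: (0,0) -> (9.8,0), length = 9.8
  seg 2: (9.8,0) -> (17.833,-2.456), length = 8.4
  seg 3: (17.833,-2.456) -> (20.289,5.577), length = 8.4
  seg 4: (20.289,5.577) -> (13.325,10.274), length = 8.4
  seg 5: (13.325,10.274) -> (8.628,3.31), length = 8.4
  seg 6: (8.628,3.31) -> (13.914,-3.218), length = 8.4
  seg 7: (13.914,-3.218) -> (20.442,2.069), length = 8.4
  seg 8: (20.442,2.069) -> (17.295,9.857), length = 8.4
  seg 9: (17.295,9.857) -> (9.507,6.71), length = 8.4
  seg 10: (9.507,6.71) -> (15.089,-7.105), length = 14.9
Total = 91.9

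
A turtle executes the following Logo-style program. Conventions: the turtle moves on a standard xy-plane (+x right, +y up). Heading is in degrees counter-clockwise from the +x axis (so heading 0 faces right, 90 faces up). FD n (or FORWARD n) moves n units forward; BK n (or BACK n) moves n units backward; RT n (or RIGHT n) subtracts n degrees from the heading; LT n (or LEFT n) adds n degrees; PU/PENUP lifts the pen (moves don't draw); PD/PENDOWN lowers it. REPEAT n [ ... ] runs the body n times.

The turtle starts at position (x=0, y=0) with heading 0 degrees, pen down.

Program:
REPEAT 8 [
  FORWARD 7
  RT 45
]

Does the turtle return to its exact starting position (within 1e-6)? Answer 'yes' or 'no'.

Answer: yes

Derivation:
Executing turtle program step by step:
Start: pos=(0,0), heading=0, pen down
REPEAT 8 [
  -- iteration 1/8 --
  FD 7: (0,0) -> (7,0) [heading=0, draw]
  RT 45: heading 0 -> 315
  -- iteration 2/8 --
  FD 7: (7,0) -> (11.95,-4.95) [heading=315, draw]
  RT 45: heading 315 -> 270
  -- iteration 3/8 --
  FD 7: (11.95,-4.95) -> (11.95,-11.95) [heading=270, draw]
  RT 45: heading 270 -> 225
  -- iteration 4/8 --
  FD 7: (11.95,-11.95) -> (7,-16.899) [heading=225, draw]
  RT 45: heading 225 -> 180
  -- iteration 5/8 --
  FD 7: (7,-16.899) -> (0,-16.899) [heading=180, draw]
  RT 45: heading 180 -> 135
  -- iteration 6/8 --
  FD 7: (0,-16.899) -> (-4.95,-11.95) [heading=135, draw]
  RT 45: heading 135 -> 90
  -- iteration 7/8 --
  FD 7: (-4.95,-11.95) -> (-4.95,-4.95) [heading=90, draw]
  RT 45: heading 90 -> 45
  -- iteration 8/8 --
  FD 7: (-4.95,-4.95) -> (0,0) [heading=45, draw]
  RT 45: heading 45 -> 0
]
Final: pos=(0,0), heading=0, 8 segment(s) drawn

Start position: (0, 0)
Final position: (0, 0)
Distance = 0; < 1e-6 -> CLOSED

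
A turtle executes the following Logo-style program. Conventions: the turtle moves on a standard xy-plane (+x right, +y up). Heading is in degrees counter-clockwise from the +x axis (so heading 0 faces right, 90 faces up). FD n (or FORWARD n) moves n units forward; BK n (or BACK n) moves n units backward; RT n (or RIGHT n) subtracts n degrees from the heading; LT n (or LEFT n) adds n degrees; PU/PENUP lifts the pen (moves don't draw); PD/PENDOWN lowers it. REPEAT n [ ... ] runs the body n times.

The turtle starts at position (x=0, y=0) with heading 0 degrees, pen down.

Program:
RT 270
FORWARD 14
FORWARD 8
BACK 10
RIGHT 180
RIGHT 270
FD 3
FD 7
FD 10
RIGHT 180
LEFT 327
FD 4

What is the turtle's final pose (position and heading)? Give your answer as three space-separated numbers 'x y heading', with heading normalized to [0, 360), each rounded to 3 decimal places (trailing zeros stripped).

Executing turtle program step by step:
Start: pos=(0,0), heading=0, pen down
RT 270: heading 0 -> 90
FD 14: (0,0) -> (0,14) [heading=90, draw]
FD 8: (0,14) -> (0,22) [heading=90, draw]
BK 10: (0,22) -> (0,12) [heading=90, draw]
RT 180: heading 90 -> 270
RT 270: heading 270 -> 0
FD 3: (0,12) -> (3,12) [heading=0, draw]
FD 7: (3,12) -> (10,12) [heading=0, draw]
FD 10: (10,12) -> (20,12) [heading=0, draw]
RT 180: heading 0 -> 180
LT 327: heading 180 -> 147
FD 4: (20,12) -> (16.645,14.179) [heading=147, draw]
Final: pos=(16.645,14.179), heading=147, 7 segment(s) drawn

Answer: 16.645 14.179 147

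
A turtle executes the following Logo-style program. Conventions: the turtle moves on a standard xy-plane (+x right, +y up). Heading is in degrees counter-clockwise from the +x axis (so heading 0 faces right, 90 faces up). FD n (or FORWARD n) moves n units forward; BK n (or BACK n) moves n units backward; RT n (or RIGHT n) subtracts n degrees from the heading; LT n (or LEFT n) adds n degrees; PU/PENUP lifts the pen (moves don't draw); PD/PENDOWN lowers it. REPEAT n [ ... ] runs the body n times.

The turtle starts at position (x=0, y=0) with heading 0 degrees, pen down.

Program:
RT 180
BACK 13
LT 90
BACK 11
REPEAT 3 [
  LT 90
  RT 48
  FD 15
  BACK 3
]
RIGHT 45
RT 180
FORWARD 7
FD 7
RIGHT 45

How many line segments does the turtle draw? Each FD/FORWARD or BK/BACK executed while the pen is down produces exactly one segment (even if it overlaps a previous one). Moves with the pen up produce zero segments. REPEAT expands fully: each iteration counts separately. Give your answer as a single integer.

Executing turtle program step by step:
Start: pos=(0,0), heading=0, pen down
RT 180: heading 0 -> 180
BK 13: (0,0) -> (13,0) [heading=180, draw]
LT 90: heading 180 -> 270
BK 11: (13,0) -> (13,11) [heading=270, draw]
REPEAT 3 [
  -- iteration 1/3 --
  LT 90: heading 270 -> 0
  RT 48: heading 0 -> 312
  FD 15: (13,11) -> (23.037,-0.147) [heading=312, draw]
  BK 3: (23.037,-0.147) -> (21.03,2.082) [heading=312, draw]
  -- iteration 2/3 --
  LT 90: heading 312 -> 42
  RT 48: heading 42 -> 354
  FD 15: (21.03,2.082) -> (35.947,0.514) [heading=354, draw]
  BK 3: (35.947,0.514) -> (32.964,0.828) [heading=354, draw]
  -- iteration 3/3 --
  LT 90: heading 354 -> 84
  RT 48: heading 84 -> 36
  FD 15: (32.964,0.828) -> (45.099,9.645) [heading=36, draw]
  BK 3: (45.099,9.645) -> (42.672,7.881) [heading=36, draw]
]
RT 45: heading 36 -> 351
RT 180: heading 351 -> 171
FD 7: (42.672,7.881) -> (35.758,8.976) [heading=171, draw]
FD 7: (35.758,8.976) -> (28.844,10.071) [heading=171, draw]
RT 45: heading 171 -> 126
Final: pos=(28.844,10.071), heading=126, 10 segment(s) drawn
Segments drawn: 10

Answer: 10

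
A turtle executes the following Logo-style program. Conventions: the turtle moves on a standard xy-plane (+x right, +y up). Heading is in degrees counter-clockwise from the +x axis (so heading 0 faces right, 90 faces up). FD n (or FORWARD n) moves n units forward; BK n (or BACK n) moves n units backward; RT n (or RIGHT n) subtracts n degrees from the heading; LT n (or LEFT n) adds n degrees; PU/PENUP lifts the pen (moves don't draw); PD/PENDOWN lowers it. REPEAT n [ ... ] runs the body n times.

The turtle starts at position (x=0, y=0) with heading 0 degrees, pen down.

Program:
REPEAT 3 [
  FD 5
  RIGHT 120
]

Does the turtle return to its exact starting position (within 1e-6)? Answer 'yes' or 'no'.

Executing turtle program step by step:
Start: pos=(0,0), heading=0, pen down
REPEAT 3 [
  -- iteration 1/3 --
  FD 5: (0,0) -> (5,0) [heading=0, draw]
  RT 120: heading 0 -> 240
  -- iteration 2/3 --
  FD 5: (5,0) -> (2.5,-4.33) [heading=240, draw]
  RT 120: heading 240 -> 120
  -- iteration 3/3 --
  FD 5: (2.5,-4.33) -> (0,0) [heading=120, draw]
  RT 120: heading 120 -> 0
]
Final: pos=(0,0), heading=0, 3 segment(s) drawn

Start position: (0, 0)
Final position: (0, 0)
Distance = 0; < 1e-6 -> CLOSED

Answer: yes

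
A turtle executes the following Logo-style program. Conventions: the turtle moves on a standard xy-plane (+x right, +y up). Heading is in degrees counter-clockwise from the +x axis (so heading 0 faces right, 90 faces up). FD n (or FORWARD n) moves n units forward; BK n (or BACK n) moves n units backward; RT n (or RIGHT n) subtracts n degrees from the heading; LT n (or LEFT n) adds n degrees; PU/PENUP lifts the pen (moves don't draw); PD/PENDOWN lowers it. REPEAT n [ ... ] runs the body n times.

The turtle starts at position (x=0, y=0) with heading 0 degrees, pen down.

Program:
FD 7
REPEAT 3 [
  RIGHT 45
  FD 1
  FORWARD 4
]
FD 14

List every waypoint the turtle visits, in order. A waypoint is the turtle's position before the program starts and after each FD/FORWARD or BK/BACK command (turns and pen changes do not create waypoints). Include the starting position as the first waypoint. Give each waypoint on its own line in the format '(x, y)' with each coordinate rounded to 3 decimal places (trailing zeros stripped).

Answer: (0, 0)
(7, 0)
(7.707, -0.707)
(10.536, -3.536)
(10.536, -4.536)
(10.536, -8.536)
(9.828, -9.243)
(7, -12.071)
(-2.899, -21.971)

Derivation:
Executing turtle program step by step:
Start: pos=(0,0), heading=0, pen down
FD 7: (0,0) -> (7,0) [heading=0, draw]
REPEAT 3 [
  -- iteration 1/3 --
  RT 45: heading 0 -> 315
  FD 1: (7,0) -> (7.707,-0.707) [heading=315, draw]
  FD 4: (7.707,-0.707) -> (10.536,-3.536) [heading=315, draw]
  -- iteration 2/3 --
  RT 45: heading 315 -> 270
  FD 1: (10.536,-3.536) -> (10.536,-4.536) [heading=270, draw]
  FD 4: (10.536,-4.536) -> (10.536,-8.536) [heading=270, draw]
  -- iteration 3/3 --
  RT 45: heading 270 -> 225
  FD 1: (10.536,-8.536) -> (9.828,-9.243) [heading=225, draw]
  FD 4: (9.828,-9.243) -> (7,-12.071) [heading=225, draw]
]
FD 14: (7,-12.071) -> (-2.899,-21.971) [heading=225, draw]
Final: pos=(-2.899,-21.971), heading=225, 8 segment(s) drawn
Waypoints (9 total):
(0, 0)
(7, 0)
(7.707, -0.707)
(10.536, -3.536)
(10.536, -4.536)
(10.536, -8.536)
(9.828, -9.243)
(7, -12.071)
(-2.899, -21.971)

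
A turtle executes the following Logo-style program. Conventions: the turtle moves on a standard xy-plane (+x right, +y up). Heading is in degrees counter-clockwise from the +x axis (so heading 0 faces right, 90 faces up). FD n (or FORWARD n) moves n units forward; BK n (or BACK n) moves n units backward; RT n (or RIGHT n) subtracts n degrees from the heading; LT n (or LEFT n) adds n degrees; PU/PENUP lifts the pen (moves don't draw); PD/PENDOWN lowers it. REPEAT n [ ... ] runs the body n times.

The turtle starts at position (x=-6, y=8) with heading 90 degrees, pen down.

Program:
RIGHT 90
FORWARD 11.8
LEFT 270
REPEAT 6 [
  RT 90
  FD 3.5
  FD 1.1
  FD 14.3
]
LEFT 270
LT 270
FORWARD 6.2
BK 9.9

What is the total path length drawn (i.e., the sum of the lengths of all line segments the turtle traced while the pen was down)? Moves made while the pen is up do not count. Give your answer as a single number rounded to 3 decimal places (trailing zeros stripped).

Answer: 141.3

Derivation:
Executing turtle program step by step:
Start: pos=(-6,8), heading=90, pen down
RT 90: heading 90 -> 0
FD 11.8: (-6,8) -> (5.8,8) [heading=0, draw]
LT 270: heading 0 -> 270
REPEAT 6 [
  -- iteration 1/6 --
  RT 90: heading 270 -> 180
  FD 3.5: (5.8,8) -> (2.3,8) [heading=180, draw]
  FD 1.1: (2.3,8) -> (1.2,8) [heading=180, draw]
  FD 14.3: (1.2,8) -> (-13.1,8) [heading=180, draw]
  -- iteration 2/6 --
  RT 90: heading 180 -> 90
  FD 3.5: (-13.1,8) -> (-13.1,11.5) [heading=90, draw]
  FD 1.1: (-13.1,11.5) -> (-13.1,12.6) [heading=90, draw]
  FD 14.3: (-13.1,12.6) -> (-13.1,26.9) [heading=90, draw]
  -- iteration 3/6 --
  RT 90: heading 90 -> 0
  FD 3.5: (-13.1,26.9) -> (-9.6,26.9) [heading=0, draw]
  FD 1.1: (-9.6,26.9) -> (-8.5,26.9) [heading=0, draw]
  FD 14.3: (-8.5,26.9) -> (5.8,26.9) [heading=0, draw]
  -- iteration 4/6 --
  RT 90: heading 0 -> 270
  FD 3.5: (5.8,26.9) -> (5.8,23.4) [heading=270, draw]
  FD 1.1: (5.8,23.4) -> (5.8,22.3) [heading=270, draw]
  FD 14.3: (5.8,22.3) -> (5.8,8) [heading=270, draw]
  -- iteration 5/6 --
  RT 90: heading 270 -> 180
  FD 3.5: (5.8,8) -> (2.3,8) [heading=180, draw]
  FD 1.1: (2.3,8) -> (1.2,8) [heading=180, draw]
  FD 14.3: (1.2,8) -> (-13.1,8) [heading=180, draw]
  -- iteration 6/6 --
  RT 90: heading 180 -> 90
  FD 3.5: (-13.1,8) -> (-13.1,11.5) [heading=90, draw]
  FD 1.1: (-13.1,11.5) -> (-13.1,12.6) [heading=90, draw]
  FD 14.3: (-13.1,12.6) -> (-13.1,26.9) [heading=90, draw]
]
LT 270: heading 90 -> 0
LT 270: heading 0 -> 270
FD 6.2: (-13.1,26.9) -> (-13.1,20.7) [heading=270, draw]
BK 9.9: (-13.1,20.7) -> (-13.1,30.6) [heading=270, draw]
Final: pos=(-13.1,30.6), heading=270, 21 segment(s) drawn

Segment lengths:
  seg 1: (-6,8) -> (5.8,8), length = 11.8
  seg 2: (5.8,8) -> (2.3,8), length = 3.5
  seg 3: (2.3,8) -> (1.2,8), length = 1.1
  seg 4: (1.2,8) -> (-13.1,8), length = 14.3
  seg 5: (-13.1,8) -> (-13.1,11.5), length = 3.5
  seg 6: (-13.1,11.5) -> (-13.1,12.6), length = 1.1
  seg 7: (-13.1,12.6) -> (-13.1,26.9), length = 14.3
  seg 8: (-13.1,26.9) -> (-9.6,26.9), length = 3.5
  seg 9: (-9.6,26.9) -> (-8.5,26.9), length = 1.1
  seg 10: (-8.5,26.9) -> (5.8,26.9), length = 14.3
  seg 11: (5.8,26.9) -> (5.8,23.4), length = 3.5
  seg 12: (5.8,23.4) -> (5.8,22.3), length = 1.1
  seg 13: (5.8,22.3) -> (5.8,8), length = 14.3
  seg 14: (5.8,8) -> (2.3,8), length = 3.5
  seg 15: (2.3,8) -> (1.2,8), length = 1.1
  seg 16: (1.2,8) -> (-13.1,8), length = 14.3
  seg 17: (-13.1,8) -> (-13.1,11.5), length = 3.5
  seg 18: (-13.1,11.5) -> (-13.1,12.6), length = 1.1
  seg 19: (-13.1,12.6) -> (-13.1,26.9), length = 14.3
  seg 20: (-13.1,26.9) -> (-13.1,20.7), length = 6.2
  seg 21: (-13.1,20.7) -> (-13.1,30.6), length = 9.9
Total = 141.3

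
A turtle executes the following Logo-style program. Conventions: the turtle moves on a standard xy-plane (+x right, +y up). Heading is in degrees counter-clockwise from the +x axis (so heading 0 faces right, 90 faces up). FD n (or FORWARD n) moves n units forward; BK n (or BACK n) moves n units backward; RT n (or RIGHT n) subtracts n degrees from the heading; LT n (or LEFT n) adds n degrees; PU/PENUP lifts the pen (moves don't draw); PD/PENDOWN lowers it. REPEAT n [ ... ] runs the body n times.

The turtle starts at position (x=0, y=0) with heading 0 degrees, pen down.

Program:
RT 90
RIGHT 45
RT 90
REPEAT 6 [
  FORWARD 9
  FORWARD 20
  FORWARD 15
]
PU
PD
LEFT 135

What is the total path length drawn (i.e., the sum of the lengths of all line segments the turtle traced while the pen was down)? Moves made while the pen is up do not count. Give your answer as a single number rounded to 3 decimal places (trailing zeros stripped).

Executing turtle program step by step:
Start: pos=(0,0), heading=0, pen down
RT 90: heading 0 -> 270
RT 45: heading 270 -> 225
RT 90: heading 225 -> 135
REPEAT 6 [
  -- iteration 1/6 --
  FD 9: (0,0) -> (-6.364,6.364) [heading=135, draw]
  FD 20: (-6.364,6.364) -> (-20.506,20.506) [heading=135, draw]
  FD 15: (-20.506,20.506) -> (-31.113,31.113) [heading=135, draw]
  -- iteration 2/6 --
  FD 9: (-31.113,31.113) -> (-37.477,37.477) [heading=135, draw]
  FD 20: (-37.477,37.477) -> (-51.619,51.619) [heading=135, draw]
  FD 15: (-51.619,51.619) -> (-62.225,62.225) [heading=135, draw]
  -- iteration 3/6 --
  FD 9: (-62.225,62.225) -> (-68.589,68.589) [heading=135, draw]
  FD 20: (-68.589,68.589) -> (-82.731,82.731) [heading=135, draw]
  FD 15: (-82.731,82.731) -> (-93.338,93.338) [heading=135, draw]
  -- iteration 4/6 --
  FD 9: (-93.338,93.338) -> (-99.702,99.702) [heading=135, draw]
  FD 20: (-99.702,99.702) -> (-113.844,113.844) [heading=135, draw]
  FD 15: (-113.844,113.844) -> (-124.451,124.451) [heading=135, draw]
  -- iteration 5/6 --
  FD 9: (-124.451,124.451) -> (-130.815,130.815) [heading=135, draw]
  FD 20: (-130.815,130.815) -> (-144.957,144.957) [heading=135, draw]
  FD 15: (-144.957,144.957) -> (-155.563,155.563) [heading=135, draw]
  -- iteration 6/6 --
  FD 9: (-155.563,155.563) -> (-161.927,161.927) [heading=135, draw]
  FD 20: (-161.927,161.927) -> (-176.07,176.07) [heading=135, draw]
  FD 15: (-176.07,176.07) -> (-186.676,186.676) [heading=135, draw]
]
PU: pen up
PD: pen down
LT 135: heading 135 -> 270
Final: pos=(-186.676,186.676), heading=270, 18 segment(s) drawn

Segment lengths:
  seg 1: (0,0) -> (-6.364,6.364), length = 9
  seg 2: (-6.364,6.364) -> (-20.506,20.506), length = 20
  seg 3: (-20.506,20.506) -> (-31.113,31.113), length = 15
  seg 4: (-31.113,31.113) -> (-37.477,37.477), length = 9
  seg 5: (-37.477,37.477) -> (-51.619,51.619), length = 20
  seg 6: (-51.619,51.619) -> (-62.225,62.225), length = 15
  seg 7: (-62.225,62.225) -> (-68.589,68.589), length = 9
  seg 8: (-68.589,68.589) -> (-82.731,82.731), length = 20
  seg 9: (-82.731,82.731) -> (-93.338,93.338), length = 15
  seg 10: (-93.338,93.338) -> (-99.702,99.702), length = 9
  seg 11: (-99.702,99.702) -> (-113.844,113.844), length = 20
  seg 12: (-113.844,113.844) -> (-124.451,124.451), length = 15
  seg 13: (-124.451,124.451) -> (-130.815,130.815), length = 9
  seg 14: (-130.815,130.815) -> (-144.957,144.957), length = 20
  seg 15: (-144.957,144.957) -> (-155.563,155.563), length = 15
  seg 16: (-155.563,155.563) -> (-161.927,161.927), length = 9
  seg 17: (-161.927,161.927) -> (-176.07,176.07), length = 20
  seg 18: (-176.07,176.07) -> (-186.676,186.676), length = 15
Total = 264

Answer: 264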